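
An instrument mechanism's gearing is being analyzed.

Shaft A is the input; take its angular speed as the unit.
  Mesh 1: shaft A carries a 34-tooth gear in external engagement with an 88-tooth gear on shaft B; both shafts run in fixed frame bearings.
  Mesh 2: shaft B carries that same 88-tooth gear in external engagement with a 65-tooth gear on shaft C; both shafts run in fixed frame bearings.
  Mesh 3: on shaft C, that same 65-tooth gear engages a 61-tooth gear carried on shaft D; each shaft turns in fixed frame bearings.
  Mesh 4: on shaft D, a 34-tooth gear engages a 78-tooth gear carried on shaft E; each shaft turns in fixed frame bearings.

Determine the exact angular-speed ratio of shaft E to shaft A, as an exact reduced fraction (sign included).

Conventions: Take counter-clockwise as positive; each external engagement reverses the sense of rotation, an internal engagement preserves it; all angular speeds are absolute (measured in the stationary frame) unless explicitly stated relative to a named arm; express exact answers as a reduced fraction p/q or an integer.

578/2379

class = fixed-axis compound train [4 meshes; 4 ratios multiply, 4 sense flips]
mesh 1 [34T→88T]: running ratio 17/44, sense −
mesh 2 [88T→65T]: running ratio 34/65, sense +
mesh 3 [65T→61T]: running ratio 34/61, sense −
mesh 4 [34T→78T]: running ratio 578/2379, sense +
ω_out/ω_in = 578/2379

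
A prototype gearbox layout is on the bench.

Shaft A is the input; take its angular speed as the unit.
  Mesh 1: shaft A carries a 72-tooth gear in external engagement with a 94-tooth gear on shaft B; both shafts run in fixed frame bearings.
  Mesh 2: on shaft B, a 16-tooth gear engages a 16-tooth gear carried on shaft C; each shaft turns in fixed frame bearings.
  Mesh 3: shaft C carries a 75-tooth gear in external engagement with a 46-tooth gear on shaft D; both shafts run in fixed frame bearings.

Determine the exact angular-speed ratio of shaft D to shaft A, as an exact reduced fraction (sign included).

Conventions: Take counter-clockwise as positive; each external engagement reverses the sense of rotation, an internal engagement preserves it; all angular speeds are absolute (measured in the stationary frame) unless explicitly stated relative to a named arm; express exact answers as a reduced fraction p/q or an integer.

-1350/1081

class = fixed-axis compound train [3 meshes; 3 ratios multiply, 3 sense flips]
mesh 1 [72T→94T]: running ratio 36/47, sense −
mesh 2 [16T→16T]: running ratio 36/47, sense +
mesh 3 [75T→46T]: running ratio 1350/1081, sense −
ω_out/ω_in = -1350/1081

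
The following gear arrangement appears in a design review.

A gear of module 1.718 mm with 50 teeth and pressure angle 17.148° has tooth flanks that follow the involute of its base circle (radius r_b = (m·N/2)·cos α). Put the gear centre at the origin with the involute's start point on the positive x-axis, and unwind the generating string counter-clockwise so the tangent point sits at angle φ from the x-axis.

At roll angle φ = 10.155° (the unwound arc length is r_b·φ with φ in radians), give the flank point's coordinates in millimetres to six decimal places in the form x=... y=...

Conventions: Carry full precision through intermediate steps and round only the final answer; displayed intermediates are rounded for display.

recognized (one wheel, involute flank): single-mesh tooth geometry, m = 1.718, N = 50
pitch radius r_p = m·N/2 = 1.718·50/2 = 42.950000
base radius r_b = r_p·cos α = 42.950000·cos 17.148° = 41.040716
roll angle φ = 10.155° = 0.17723819 rad
x = r_b·(cos φ + φ·sin φ) = 41.680276
y = r_b·(sin φ − φ·cos φ) = 0.075928

x=41.680276 y=0.075928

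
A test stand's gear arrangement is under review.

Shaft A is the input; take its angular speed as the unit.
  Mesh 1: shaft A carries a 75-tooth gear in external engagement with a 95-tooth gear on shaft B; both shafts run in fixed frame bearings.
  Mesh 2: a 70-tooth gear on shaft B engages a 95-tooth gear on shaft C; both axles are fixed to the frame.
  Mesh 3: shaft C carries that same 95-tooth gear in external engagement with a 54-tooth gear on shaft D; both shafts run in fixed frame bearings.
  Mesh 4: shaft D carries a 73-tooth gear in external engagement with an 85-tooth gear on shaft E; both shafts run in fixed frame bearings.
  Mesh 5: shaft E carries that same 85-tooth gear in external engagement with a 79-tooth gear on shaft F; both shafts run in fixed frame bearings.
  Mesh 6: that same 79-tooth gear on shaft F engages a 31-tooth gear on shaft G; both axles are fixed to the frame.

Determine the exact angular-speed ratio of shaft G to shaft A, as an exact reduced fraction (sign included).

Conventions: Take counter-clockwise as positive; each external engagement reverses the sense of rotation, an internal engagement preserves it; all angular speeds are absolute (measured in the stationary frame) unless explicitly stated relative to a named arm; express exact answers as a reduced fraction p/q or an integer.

12775/5301

class = fixed-axis compound train [6 meshes; 6 ratios multiply, 6 sense flips]
mesh 1 [75T→95T]: running ratio 15/19, sense −
mesh 2 [70T→95T]: running ratio 210/361, sense +
mesh 3 [95T→54T]: running ratio 175/171, sense −
mesh 4 [73T→85T]: running ratio 2555/2907, sense +
mesh 5 [85T→79T]: running ratio 12775/13509, sense −
mesh 6 [79T→31T]: running ratio 12775/5301, sense +
ω_out/ω_in = 12775/5301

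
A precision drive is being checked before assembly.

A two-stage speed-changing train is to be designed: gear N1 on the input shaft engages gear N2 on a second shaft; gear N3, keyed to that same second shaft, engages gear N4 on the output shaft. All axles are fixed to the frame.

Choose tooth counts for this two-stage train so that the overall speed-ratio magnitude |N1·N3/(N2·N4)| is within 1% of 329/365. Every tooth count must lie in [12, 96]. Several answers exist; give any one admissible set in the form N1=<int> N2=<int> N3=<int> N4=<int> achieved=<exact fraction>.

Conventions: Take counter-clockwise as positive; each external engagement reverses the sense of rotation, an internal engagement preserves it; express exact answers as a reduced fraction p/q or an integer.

N1=21 N2=15 N3=47 N4=73 achieved=329/365

topology: fixed-axis compound train — 2 stages, target 329/365
target = 329/365 in lowest terms: an exact hit needs N1·N3 = k·329 and N2·N4 = k·365 for one integer k, every count in [12, 96]; additionally prefer no 1:1 stage (N1 ≠ N2, N3 ≠ N4)
k = 1…2: no 1:1-free in-range split of k·329 and k·365 into factor pairs; take k = 3
k = 3: N1·N3 = 987 = 21·47, N2·N4 = 1095 = 15·73
achieved = 21·47/(15·73) = 329/365; |achieved − target| = 0 ≤ 329/36500 ✓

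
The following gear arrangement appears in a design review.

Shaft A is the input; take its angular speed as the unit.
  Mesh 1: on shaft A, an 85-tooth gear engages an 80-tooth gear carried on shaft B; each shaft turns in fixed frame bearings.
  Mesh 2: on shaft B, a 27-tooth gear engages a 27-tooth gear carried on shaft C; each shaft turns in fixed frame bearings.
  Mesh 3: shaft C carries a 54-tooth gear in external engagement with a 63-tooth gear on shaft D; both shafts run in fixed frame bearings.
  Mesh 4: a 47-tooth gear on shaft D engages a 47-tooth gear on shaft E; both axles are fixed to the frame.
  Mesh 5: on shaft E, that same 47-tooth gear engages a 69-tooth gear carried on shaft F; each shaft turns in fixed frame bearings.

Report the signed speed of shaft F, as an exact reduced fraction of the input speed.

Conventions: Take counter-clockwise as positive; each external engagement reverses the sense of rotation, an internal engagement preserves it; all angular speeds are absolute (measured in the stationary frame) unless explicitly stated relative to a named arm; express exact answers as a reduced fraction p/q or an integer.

-799/1288

5-mesh fixed-axis compound train (all bearings frame-fixed)
mesh 1 [85T→80T]: |ω|/ω_in = 1×85/80 = 17/16, sense flips to −
mesh 2 [27T→27T]: |ω|/ω_in = (17/16)×27/27 = 17/16, sense flips to +
mesh 3 [54T→63T]: |ω|/ω_in = (17/16)×54/63 = 51/56, sense flips to −
mesh 4 [47T→47T]: |ω|/ω_in = (51/56)×47/47 = 51/56, sense flips to +
mesh 5 [47T→69T]: |ω|/ω_in = (51/56)×47/69 = 799/1288, sense flips to −
signed output speed (× input speed) = -799/1288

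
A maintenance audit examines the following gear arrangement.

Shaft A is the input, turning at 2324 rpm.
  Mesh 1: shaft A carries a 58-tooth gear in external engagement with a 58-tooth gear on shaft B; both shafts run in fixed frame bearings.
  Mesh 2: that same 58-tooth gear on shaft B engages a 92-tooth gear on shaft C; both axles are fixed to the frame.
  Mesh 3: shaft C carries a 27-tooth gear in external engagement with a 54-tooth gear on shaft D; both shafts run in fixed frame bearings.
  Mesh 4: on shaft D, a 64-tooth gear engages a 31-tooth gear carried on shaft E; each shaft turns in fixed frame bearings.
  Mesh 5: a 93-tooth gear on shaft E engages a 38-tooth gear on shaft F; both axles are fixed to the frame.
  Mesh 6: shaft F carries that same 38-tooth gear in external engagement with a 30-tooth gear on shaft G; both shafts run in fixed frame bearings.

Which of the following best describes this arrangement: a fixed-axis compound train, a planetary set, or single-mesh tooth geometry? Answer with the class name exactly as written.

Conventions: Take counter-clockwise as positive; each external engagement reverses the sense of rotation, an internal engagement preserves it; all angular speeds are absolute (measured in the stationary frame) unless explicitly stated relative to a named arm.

topology: fixed-axis compound train — 6 meshes, A→G
classification: fixed-axis compound train

fixed-axis compound train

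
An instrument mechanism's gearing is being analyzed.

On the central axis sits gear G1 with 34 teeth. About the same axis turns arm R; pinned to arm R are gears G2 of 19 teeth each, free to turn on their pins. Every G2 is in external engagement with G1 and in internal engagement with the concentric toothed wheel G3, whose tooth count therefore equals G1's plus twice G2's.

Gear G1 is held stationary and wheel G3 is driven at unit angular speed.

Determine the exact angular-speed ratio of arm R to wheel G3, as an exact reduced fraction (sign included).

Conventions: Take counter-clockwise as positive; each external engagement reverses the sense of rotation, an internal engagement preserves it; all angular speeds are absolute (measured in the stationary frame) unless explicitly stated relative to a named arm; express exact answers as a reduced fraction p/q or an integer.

36/53

class = planetary set [G3 = 34+2·19 = 72; Willis about the carrier]
ring teeth: 34 + 2·19 = 72
34(ω_sun−ω_arm) = −72(ω_ring−ω_arm),  ω_sun = 0, ω_ring = 1
34(0−ω_arm) = −72(1−ω_arm)  ⇒  106·ω_arm = 72  ⇒  ω_arm = 36/53
ω_out/ω_in = 36/53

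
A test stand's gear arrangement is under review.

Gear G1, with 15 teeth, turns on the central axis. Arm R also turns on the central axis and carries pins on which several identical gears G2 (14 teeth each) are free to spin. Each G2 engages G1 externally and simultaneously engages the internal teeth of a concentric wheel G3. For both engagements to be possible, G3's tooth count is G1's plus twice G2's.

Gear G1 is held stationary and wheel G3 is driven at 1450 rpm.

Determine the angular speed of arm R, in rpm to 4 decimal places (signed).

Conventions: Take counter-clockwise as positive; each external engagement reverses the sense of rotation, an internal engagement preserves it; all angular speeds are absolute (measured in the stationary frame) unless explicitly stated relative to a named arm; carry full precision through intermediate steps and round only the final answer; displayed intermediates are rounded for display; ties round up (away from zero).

topology: planetary set — G1 15T / G2 14T / G3 43T, arm = carrier (Willis)
normalise by the input: solve with ω_ring = 1, then scale by 1450 rpm
ring teeth: 15 + 2·14 = 43
15(ω_sun−ω_arm) = −43(ω_ring−ω_arm),  ω_sun = 0, ω_ring = 1
15(0−ω_arm) = −43(1−ω_arm)  ⇒  58·ω_arm = 43  ⇒  ω_arm = 43/58
scale: ω_arm = 43/58 × 1450 rpm = +1075.0000 rpm

+1075.0000 rpm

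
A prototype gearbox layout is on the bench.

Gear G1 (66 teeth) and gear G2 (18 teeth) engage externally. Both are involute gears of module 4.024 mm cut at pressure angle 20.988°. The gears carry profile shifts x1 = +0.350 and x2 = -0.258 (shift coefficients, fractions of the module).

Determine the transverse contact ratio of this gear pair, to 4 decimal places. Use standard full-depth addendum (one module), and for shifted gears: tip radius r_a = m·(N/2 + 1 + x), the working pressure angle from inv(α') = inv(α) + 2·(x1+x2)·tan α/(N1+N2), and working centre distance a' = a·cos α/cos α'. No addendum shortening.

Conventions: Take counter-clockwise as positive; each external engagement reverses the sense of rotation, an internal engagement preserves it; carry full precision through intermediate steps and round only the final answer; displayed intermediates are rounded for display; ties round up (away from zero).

1.6430

topology: single-mesh involute geometry — m = 4.024, 66T/18T pair
base radii: r_b1 = 123.981976, r_b2 = 33.813266
tip radii: r_a1 = 138.224400, r_a2 = 39.201808
inv(α') = inv(20.988°) + 2·(+0.350-0.258)·tan α/(66+18) = 0.01815437  ⇒  α' = 21.30972°
a' = a·cos α / cos α' = 169.0080·cos 20.988°/cos 21.30972° = 169.375512
action lengths: √(r_a1²−r_b1²) = 61.110182, √(r_a2²−r_b2²) = 19.835442
base pitch p_b = π·m·cos α = 11.803057
CR = (61.110182 + 19.835442 − 169.375512·sin 21.30972°)/11.803057 = 1.643049
contact ratio ≈ 1.6430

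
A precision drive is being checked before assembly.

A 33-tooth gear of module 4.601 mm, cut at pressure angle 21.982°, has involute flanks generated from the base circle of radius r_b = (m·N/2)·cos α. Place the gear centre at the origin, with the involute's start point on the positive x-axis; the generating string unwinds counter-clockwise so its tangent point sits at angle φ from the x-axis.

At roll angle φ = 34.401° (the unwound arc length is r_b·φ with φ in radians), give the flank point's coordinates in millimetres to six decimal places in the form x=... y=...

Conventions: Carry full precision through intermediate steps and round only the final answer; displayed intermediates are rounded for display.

topology: single-mesh involute geometry — m = 4.601, N = 33
pitch radius r_p = m·N/2 = 4.601·33/2 = 75.916500
base radius r_b = r_p·cos α = 75.916500·cos 21.982° = 70.397484
roll angle φ = 34.401° = 0.60041072 rad
x = r_b·(cos φ + φ·sin φ) = 81.965517
y = r_b·(sin φ − φ·cos φ) = 4.898281

x=81.965517 y=4.898281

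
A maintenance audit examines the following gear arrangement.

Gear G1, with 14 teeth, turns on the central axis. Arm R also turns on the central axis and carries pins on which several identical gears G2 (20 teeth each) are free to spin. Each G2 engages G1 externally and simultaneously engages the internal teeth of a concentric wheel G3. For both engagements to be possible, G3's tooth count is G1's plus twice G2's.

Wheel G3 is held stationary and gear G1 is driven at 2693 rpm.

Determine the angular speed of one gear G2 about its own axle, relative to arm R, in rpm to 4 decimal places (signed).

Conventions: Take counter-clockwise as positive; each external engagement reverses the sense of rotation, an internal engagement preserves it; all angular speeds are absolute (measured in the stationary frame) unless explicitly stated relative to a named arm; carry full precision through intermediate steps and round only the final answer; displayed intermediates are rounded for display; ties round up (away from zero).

class = planetary set [G3 = 14+2·20 = 54; Willis about the carrier]
normalise by the input: solve with ω_sun = 1, then scale by 2693 rpm
ring teeth: 14 + 2·20 = 54
14(ω_sun−ω_arm) = −54(ω_ring−ω_arm),  ω_ring = 0, ω_sun = 1
14(1−ω_arm) = −54(0−ω_arm)  ⇒  68·ω_arm = 14  ⇒  ω_arm = 7/34
sun–planet mesh: 14·(1−7/34) = −20·(ω_p−ω_arm)  ⇒  ω_p−ω_arm = -189/340
scale: ω_p−ω_arm = -189/340 × 2693 rpm = -1496.9912 rpm

-1496.9912 rpm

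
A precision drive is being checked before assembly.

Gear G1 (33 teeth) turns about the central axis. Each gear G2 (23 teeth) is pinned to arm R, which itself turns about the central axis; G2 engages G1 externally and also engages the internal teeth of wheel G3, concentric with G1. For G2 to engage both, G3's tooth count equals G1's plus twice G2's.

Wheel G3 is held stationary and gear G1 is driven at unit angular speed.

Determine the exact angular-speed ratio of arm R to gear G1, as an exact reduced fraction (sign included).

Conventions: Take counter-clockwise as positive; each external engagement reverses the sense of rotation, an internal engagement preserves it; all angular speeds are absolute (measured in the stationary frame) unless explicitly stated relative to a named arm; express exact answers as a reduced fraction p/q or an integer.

33/112

topology: planetary set — G1 33T / G2 23T / G3 79T, arm = carrier (Willis)
ring teeth: 33 + 2·23 = 79
33(ω_sun−ω_arm) = −79(ω_ring−ω_arm),  ω_ring = 0, ω_sun = 1
33(1−ω_arm) = −79(0−ω_arm)  ⇒  112·ω_arm = 33  ⇒  ω_arm = 33/112
ω_out/ω_in = 33/112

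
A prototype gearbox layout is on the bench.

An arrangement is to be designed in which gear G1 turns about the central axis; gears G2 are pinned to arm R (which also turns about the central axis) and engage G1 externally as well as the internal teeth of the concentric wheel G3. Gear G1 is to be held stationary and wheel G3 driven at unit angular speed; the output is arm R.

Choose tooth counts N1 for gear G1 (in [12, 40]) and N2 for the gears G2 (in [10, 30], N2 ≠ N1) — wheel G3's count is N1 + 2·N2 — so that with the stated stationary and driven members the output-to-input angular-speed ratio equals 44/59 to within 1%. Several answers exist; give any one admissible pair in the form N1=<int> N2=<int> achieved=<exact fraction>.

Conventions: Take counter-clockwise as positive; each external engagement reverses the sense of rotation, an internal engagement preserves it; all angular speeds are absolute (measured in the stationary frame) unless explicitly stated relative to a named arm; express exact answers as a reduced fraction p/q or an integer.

N1=30 N2=29 achieved=44/59

planetary set to be sized for 44/59 (Willis relation)
Willis with ω_sun = 0: ω_arm/ω_ring = N3/(N1+N3); set equal to 44/59  ⇒  N3/N1 = (44/59)/(1 − 44/59) = 44/15
N3 = N1 + 2·N2  ⇒  N2/N1 = (N3/N1 − 1)/2 = (44/15 − 1)/2 = 29/30
smallest multiple with N1 ≥ 12 and N2 ≥ 10: k = 1  ⇒  N1 = 1·30 = 30, N2 = 1·29 = 29 (N1 ≤ 40, N2 ≤ 30, N2 ≠ N1 ✓), N3 = 30 + 2·29 = 88
check: N3/(N1+N3) with N1 = 30, N3 = 88 gives 44/59; |achieved − target| = 0 ≤ 11/1475 ✓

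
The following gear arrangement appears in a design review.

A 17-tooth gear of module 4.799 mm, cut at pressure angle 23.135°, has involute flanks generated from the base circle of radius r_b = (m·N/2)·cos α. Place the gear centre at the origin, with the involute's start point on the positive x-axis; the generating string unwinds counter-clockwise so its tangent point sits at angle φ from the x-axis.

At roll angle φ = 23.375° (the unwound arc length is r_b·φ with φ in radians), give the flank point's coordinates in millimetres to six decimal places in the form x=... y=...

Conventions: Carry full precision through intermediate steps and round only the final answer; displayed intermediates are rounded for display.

recognized (one wheel, involute flank): single-mesh tooth geometry, m = 4.799, N = 17
pitch radius r_p = m·N/2 = 4.799·17/2 = 40.791500
base radius r_b = r_p·cos α = 40.791500·cos 23.135° = 37.511115
roll angle φ = 23.375° = 0.40797071 rad
x = r_b·(cos φ + φ·sin φ) = 40.504095
y = r_b·(sin φ − φ·cos φ) = 0.834988

x=40.504095 y=0.834988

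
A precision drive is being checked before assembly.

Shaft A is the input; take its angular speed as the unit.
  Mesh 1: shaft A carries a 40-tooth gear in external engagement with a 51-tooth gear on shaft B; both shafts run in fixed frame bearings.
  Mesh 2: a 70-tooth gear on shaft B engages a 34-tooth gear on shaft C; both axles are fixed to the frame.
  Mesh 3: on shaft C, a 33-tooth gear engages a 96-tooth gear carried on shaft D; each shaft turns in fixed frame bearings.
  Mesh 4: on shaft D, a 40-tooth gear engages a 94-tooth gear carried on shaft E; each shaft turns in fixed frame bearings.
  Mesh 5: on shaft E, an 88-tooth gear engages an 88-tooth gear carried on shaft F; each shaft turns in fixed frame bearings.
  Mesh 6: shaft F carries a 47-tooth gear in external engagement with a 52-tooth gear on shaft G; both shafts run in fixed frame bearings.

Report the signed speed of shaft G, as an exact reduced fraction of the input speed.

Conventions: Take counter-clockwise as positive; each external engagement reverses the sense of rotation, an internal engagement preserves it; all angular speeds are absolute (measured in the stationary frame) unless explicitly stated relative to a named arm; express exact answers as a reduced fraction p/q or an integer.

6-mesh fixed-axis compound train (all bearings frame-fixed)
mesh 1 [40T→51T]: |ω|/ω_in = 1×40/51 = 40/51, sense flips to −
mesh 2 [70T→34T]: |ω|/ω_in = (40/51)×70/34 = 1400/867, sense flips to +
mesh 3 [33T→96T]: |ω|/ω_in = (1400/867)×33/96 = 1925/3468, sense flips to −
mesh 4 [40T→94T]: |ω|/ω_in = (1925/3468)×40/94 = 9625/40749, sense flips to +
mesh 5 [88T→88T]: |ω|/ω_in = (9625/40749)×88/88 = 9625/40749, sense flips to −
mesh 6 [47T→52T]: |ω|/ω_in = (9625/40749)×47/52 = 9625/45084, sense flips to +
signed output speed (× input speed) = 9625/45084

9625/45084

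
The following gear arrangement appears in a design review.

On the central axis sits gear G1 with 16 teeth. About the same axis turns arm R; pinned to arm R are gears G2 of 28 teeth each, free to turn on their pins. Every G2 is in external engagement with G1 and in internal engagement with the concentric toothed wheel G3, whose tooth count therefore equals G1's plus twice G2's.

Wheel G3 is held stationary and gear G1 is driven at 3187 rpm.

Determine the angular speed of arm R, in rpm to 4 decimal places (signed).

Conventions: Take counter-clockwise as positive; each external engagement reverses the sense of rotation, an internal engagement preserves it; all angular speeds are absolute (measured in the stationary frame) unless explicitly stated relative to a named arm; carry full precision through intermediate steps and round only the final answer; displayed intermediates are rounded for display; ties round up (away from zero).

topology: planetary set — G1 16T / G2 28T / G3 72T, arm = carrier (Willis)
normalise by the input: solve with ω_sun = 1, then scale by 3187 rpm
ring teeth: 16 + 2·28 = 72
16(ω_sun−ω_arm) = −72(ω_ring−ω_arm),  ω_ring = 0, ω_sun = 1
16(1−ω_arm) = −72(0−ω_arm)  ⇒  88·ω_arm = 16  ⇒  ω_arm = 2/11
scale: ω_arm = 2/11 × 3187 rpm = +579.4545 rpm

+579.4545 rpm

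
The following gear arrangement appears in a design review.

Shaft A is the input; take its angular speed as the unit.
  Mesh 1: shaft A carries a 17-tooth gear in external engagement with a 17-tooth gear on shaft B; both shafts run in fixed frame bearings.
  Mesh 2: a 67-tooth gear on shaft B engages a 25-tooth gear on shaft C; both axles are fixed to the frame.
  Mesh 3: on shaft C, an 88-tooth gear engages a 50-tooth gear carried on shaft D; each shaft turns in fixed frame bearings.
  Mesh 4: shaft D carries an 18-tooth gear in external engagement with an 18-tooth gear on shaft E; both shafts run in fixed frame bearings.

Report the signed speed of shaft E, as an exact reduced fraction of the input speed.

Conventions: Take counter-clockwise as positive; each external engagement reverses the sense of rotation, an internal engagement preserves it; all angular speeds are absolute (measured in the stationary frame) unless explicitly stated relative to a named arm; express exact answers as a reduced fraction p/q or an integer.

4-mesh fixed-axis compound train (all bearings frame-fixed)
mesh 1 [17T→17T]: |ω|/ω_in = 1×17/17 = 1, sense flips to −
mesh 2 [67T→25T]: |ω|/ω_in = 1×67/25 = 67/25, sense flips to +
mesh 3 [88T→50T]: |ω|/ω_in = (67/25)×88/50 = 2948/625, sense flips to −
mesh 4 [18T→18T]: |ω|/ω_in = (2948/625)×18/18 = 2948/625, sense flips to +
signed output speed (× input speed) = 2948/625

2948/625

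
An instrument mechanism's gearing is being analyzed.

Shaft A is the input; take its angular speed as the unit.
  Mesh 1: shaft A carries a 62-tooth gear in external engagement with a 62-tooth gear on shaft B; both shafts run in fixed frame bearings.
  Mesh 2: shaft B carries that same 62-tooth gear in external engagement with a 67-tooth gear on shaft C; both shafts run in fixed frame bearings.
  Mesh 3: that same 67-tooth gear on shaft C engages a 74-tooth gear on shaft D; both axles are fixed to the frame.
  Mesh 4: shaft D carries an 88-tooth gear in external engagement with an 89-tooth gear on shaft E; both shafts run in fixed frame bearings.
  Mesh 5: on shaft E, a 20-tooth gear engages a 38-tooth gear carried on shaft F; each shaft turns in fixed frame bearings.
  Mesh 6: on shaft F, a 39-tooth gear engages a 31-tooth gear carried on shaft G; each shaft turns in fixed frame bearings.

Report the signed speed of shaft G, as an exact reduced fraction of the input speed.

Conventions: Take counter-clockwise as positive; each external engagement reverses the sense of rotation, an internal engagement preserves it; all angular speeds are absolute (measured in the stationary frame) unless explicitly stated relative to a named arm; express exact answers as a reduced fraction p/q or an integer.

6-mesh fixed-axis compound train (all bearings frame-fixed)
mesh 1 [62T→62T]: |ω|/ω_in = 1×62/62 = 1, sense flips to −
mesh 2 [62T→67T]: |ω|/ω_in = 1×62/67 = 62/67, sense flips to +
mesh 3 [67T→74T]: |ω|/ω_in = (62/67)×67/74 = 31/37, sense flips to −
mesh 4 [88T→89T]: |ω|/ω_in = (31/37)×88/89 = 2728/3293, sense flips to +
mesh 5 [20T→38T]: |ω|/ω_in = (2728/3293)×20/38 = 27280/62567, sense flips to −
mesh 6 [39T→31T]: |ω|/ω_in = (27280/62567)×39/31 = 34320/62567, sense flips to +
signed output speed (× input speed) = 34320/62567

34320/62567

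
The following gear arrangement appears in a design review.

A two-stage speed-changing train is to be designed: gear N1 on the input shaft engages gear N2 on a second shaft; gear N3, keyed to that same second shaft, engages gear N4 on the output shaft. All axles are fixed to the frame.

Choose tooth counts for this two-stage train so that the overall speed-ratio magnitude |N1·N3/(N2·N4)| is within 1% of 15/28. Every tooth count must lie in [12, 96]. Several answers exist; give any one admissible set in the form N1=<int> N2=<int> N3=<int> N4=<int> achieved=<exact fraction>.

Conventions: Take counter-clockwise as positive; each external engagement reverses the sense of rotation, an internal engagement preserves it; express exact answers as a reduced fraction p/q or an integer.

N1=12 N2=28 N3=15 N4=12 achieved=15/28

class = fixed-axis compound train [2-stage, 15/28 wanted]
target = 15/28 in lowest terms: an exact hit needs N1·N3 = k·15 and N2·N4 = k·28 for one integer k, every count in [12, 96]; additionally prefer no 1:1 stage (N1 ≠ N2, N3 ≠ N4)
k = 1…11: no 1:1-free in-range split of k·15 and k·28 into factor pairs; take k = 12
k = 12: N1·N3 = 180 = 12·15, N2·N4 = 336 = 28·12
achieved = 12·15/(28·12) = 15/28; |achieved − target| = 0 ≤ 3/560 ✓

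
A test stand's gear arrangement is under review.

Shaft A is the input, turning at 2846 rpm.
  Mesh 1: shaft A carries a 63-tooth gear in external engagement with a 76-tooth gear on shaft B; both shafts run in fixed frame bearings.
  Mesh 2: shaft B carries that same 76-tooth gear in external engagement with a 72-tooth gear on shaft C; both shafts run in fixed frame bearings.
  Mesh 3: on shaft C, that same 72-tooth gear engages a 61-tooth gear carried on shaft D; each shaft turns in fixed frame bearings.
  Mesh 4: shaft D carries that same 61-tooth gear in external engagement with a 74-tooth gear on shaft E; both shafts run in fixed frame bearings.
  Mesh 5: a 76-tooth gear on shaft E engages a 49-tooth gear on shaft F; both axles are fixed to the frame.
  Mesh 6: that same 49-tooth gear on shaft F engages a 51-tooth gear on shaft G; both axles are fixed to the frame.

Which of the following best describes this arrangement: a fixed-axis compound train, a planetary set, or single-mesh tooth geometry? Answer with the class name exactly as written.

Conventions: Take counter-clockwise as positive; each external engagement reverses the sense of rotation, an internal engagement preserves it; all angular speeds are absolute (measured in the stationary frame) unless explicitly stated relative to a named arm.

recognized (7 fixed axles, 6 meshes): fixed-axis compound train
classification: fixed-axis compound train

fixed-axis compound train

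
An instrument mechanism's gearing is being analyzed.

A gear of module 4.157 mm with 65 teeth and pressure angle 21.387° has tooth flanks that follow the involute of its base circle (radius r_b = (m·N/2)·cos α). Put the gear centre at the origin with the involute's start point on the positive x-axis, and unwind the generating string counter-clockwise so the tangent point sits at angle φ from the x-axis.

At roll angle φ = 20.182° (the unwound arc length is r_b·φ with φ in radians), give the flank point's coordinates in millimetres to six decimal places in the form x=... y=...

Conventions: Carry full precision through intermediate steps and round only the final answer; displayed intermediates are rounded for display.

recognized (one wheel, involute flank): single-mesh tooth geometry, m = 4.157, N = 65
pitch radius r_p = m·N/2 = 4.157·65/2 = 135.102500
base radius r_b = r_p·cos α = 135.102500·cos 21.387° = 125.799150
roll angle φ = 20.182° = 0.35224235 rad
x = r_b·(cos φ + φ·sin φ) = 133.362980
y = r_b·(sin φ − φ·cos φ) = 1.810019

x=133.362980 y=1.810019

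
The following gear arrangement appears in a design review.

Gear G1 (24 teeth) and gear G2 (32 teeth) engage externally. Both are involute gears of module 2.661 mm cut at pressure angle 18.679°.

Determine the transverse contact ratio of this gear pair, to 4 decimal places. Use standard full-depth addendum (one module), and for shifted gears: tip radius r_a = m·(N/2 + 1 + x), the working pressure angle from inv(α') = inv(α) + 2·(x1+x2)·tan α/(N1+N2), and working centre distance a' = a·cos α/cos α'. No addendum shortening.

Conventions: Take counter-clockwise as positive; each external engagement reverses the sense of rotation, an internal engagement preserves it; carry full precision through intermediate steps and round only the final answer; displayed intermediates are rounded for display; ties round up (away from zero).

class = single-mesh tooth geometry [involute pair 24T × 32T, m = 2.661]
base radii: r_b1 = 30.250069, r_b2 = 40.333425
tip radii: r_a1 = 34.593000, r_a2 = 45.237000
no profile shift: α' = α, a' = a
action lengths: √(r_a1²−r_b1²) = 16.781209, √(r_a2²−r_b2²) = 20.484164
base pitch p_b = π·m·cos α = 7.919450
CR = (16.781209 + 20.484164 − 74.508000·sin 18.67900°)/7.919450 = 1.692417
contact ratio ≈ 1.6924

1.6924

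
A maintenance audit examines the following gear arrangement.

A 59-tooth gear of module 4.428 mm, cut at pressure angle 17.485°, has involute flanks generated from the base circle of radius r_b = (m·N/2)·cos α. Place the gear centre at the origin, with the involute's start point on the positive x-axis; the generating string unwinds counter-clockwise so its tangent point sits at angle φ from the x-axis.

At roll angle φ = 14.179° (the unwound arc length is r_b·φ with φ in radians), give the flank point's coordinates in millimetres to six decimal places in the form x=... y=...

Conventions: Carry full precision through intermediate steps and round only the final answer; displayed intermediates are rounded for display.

x=128.347354 y=0.625562

single-mesh involute tooth geometry (59T wheel at module 4.428)
pitch radius r_p = m·N/2 = 4.428·59/2 = 130.626000
base radius r_b = r_p·cos α = 130.626000·cos 17.485° = 124.590510
roll angle φ = 14.179° = 0.24747023 rad
x = r_b·(cos φ + φ·sin φ) = 128.347354
y = r_b·(sin φ − φ·cos φ) = 0.625562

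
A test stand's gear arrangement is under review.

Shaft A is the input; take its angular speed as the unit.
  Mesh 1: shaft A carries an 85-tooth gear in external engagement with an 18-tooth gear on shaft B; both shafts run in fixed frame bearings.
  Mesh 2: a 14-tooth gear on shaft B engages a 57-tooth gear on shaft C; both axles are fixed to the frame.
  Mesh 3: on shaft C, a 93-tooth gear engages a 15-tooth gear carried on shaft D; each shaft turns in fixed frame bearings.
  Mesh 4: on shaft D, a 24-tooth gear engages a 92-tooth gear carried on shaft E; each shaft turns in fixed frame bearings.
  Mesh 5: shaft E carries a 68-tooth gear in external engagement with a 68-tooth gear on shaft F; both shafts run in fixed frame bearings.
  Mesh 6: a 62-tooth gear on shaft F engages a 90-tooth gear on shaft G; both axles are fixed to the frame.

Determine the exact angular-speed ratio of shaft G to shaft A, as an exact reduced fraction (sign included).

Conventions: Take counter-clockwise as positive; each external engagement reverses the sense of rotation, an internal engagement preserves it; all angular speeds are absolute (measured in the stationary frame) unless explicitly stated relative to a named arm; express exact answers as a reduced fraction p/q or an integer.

228718/176985

class = fixed-axis compound train [6 meshes; 6 ratios multiply, 6 sense flips]
mesh 1 [85T→18T]: running ratio 85/18, sense −
mesh 2 [14T→57T]: running ratio 595/513, sense +
mesh 3 [93T→15T]: running ratio 3689/513, sense −
mesh 4 [24T→92T]: running ratio 7378/3933, sense +
mesh 5 [68T→68T]: running ratio 7378/3933, sense −
mesh 6 [62T→90T]: running ratio 228718/176985, sense +
ω_out/ω_in = 228718/176985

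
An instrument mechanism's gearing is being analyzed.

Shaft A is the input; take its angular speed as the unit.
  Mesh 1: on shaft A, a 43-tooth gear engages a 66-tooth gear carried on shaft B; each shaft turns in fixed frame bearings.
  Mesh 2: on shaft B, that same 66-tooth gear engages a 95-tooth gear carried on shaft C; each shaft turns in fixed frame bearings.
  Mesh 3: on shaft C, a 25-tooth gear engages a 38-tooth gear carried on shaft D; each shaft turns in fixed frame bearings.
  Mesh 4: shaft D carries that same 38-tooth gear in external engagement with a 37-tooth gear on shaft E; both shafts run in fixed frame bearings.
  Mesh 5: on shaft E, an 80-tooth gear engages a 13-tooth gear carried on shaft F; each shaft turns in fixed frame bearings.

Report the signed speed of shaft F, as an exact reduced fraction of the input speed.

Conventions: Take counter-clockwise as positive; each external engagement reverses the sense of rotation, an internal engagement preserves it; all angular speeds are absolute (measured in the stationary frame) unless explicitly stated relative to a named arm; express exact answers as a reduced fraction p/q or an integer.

-17200/9139

5-mesh fixed-axis compound train (all bearings frame-fixed)
mesh 1 [43T→66T]: |ω|/ω_in = 1×43/66 = 43/66, sense flips to −
mesh 2 [66T→95T]: |ω|/ω_in = (43/66)×66/95 = 43/95, sense flips to +
mesh 3 [25T→38T]: |ω|/ω_in = (43/95)×25/38 = 215/722, sense flips to −
mesh 4 [38T→37T]: |ω|/ω_in = (215/722)×38/37 = 215/703, sense flips to +
mesh 5 [80T→13T]: |ω|/ω_in = (215/703)×80/13 = 17200/9139, sense flips to −
signed output speed (× input speed) = -17200/9139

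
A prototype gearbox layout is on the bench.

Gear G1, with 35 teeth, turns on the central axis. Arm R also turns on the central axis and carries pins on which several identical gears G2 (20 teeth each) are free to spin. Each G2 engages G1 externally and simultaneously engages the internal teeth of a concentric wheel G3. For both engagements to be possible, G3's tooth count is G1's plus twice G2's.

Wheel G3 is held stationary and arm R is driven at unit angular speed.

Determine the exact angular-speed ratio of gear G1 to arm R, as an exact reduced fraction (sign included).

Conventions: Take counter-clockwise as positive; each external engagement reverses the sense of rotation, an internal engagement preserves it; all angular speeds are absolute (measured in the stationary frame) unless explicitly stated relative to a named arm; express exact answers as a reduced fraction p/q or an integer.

topology: planetary set — G1 35T / G2 20T / G3 75T, arm = carrier (Willis)
ring teeth: 35 + 2·20 = 75
35(ω_sun−ω_arm) = −75(ω_ring−ω_arm),  ω_ring = 0, ω_arm = 1
ω_sun = 1 − (75/35)(0−1) = 22/7
ω_out/ω_in = 22/7

22/7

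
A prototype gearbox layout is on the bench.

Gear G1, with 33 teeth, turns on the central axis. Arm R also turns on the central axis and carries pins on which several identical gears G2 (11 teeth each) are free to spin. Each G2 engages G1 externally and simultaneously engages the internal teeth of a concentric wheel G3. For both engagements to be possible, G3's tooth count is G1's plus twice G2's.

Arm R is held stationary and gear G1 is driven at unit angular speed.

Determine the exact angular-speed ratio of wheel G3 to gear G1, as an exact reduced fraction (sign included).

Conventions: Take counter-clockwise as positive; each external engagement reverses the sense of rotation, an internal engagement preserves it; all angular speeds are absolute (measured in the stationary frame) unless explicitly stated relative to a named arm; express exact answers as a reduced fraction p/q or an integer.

-3/5

topology: planetary set — G1 33T / G2 11T / G3 55T, arm = carrier (Willis)
ring teeth: 33 + 2·11 = 55
33(ω_sun−ω_arm) = −55(ω_ring−ω_arm),  ω_arm = 0, ω_sun = 1
ω_ring = 0 − (33/55)(1−0) = -3/5
ω_out/ω_in = -3/5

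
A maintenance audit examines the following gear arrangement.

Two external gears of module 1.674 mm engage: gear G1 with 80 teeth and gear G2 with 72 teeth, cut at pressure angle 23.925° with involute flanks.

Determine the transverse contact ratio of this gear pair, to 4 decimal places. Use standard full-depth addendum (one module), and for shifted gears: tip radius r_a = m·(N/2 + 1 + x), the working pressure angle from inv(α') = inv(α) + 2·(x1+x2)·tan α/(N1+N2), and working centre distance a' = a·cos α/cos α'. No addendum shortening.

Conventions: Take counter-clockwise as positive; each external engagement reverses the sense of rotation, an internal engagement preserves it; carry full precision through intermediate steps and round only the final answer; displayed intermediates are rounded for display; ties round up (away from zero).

1.6178

single-mesh involute tooth geometry (80T engaging 72T at module 1.674)
base radii: r_b1 = 61.206602, r_b2 = 55.085942
tip radii: r_a1 = 68.634000, r_a2 = 61.938000
no profile shift: α' = α, a' = a
action lengths: √(r_a1²−r_b1²) = 31.054433, √(r_a2²−r_b2²) = 28.317042
base pitch p_b = π·m·cos α = 4.807155
CR = (31.054433 + 28.317042 − 127.224000·sin 23.92500°)/4.807155 = 1.617796
contact ratio ≈ 1.6178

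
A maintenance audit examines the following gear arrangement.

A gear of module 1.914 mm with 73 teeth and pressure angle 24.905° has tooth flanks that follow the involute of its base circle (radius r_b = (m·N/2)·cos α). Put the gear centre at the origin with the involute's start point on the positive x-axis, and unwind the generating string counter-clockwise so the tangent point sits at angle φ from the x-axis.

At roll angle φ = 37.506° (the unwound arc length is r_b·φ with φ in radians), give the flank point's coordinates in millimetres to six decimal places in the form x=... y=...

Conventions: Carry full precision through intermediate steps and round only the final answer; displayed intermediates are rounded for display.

x=75.520340 y=5.674577

single-mesh involute tooth geometry (73T wheel at module 1.914)
pitch radius r_p = m·N/2 = 1.914·73/2 = 69.861000
base radius r_b = r_p·cos α = 69.861000·cos 24.905° = 63.364435
roll angle φ = 37.506° = 0.65460319 rad
x = r_b·(cos φ + φ·sin φ) = 75.520340
y = r_b·(sin φ − φ·cos φ) = 5.674577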